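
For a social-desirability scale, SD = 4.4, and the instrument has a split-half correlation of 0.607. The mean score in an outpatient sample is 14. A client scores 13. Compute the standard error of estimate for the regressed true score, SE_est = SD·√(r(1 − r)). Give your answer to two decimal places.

Full-length reliability (Spearman-Brown) = 2(0.607)/(1+0.607) ≃ 0.7554
SE_est = 4.4000*√(0.7554*0.2446) ≃ 1.8912

1.89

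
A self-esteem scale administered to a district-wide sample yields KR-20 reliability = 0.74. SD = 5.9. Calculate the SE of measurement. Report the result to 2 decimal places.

SEM = 5.900 * √(1 − 0.740) = 5.900 * √0.260 ≈ 5.900 * 0.510 ≈ 3.008

3.01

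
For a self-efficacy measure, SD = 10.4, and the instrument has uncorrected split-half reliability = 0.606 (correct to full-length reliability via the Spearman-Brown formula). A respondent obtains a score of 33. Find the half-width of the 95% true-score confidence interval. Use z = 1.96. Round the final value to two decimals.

10.10

r_full = 2·0.606 / (1 + 0.606) ≈ 0.755
SEM = 10.400 · √(1 − 0.755) = 10.400 · √0.245 ≈ 10.400 · 0.495 ≈ 5.151
Half-width = 1.96·5.151 ≈ 10.096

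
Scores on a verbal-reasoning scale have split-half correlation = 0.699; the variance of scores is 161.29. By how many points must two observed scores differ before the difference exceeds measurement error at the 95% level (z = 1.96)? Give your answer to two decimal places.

14.82

σ = 161.29^(1/2) = 12.7000
Full-length reliability (Spearman-Brown) = 2(0.699)/(1+0.699) ≈ 0.8228
SEM = 12.7000 · √(1 − 0.8228) = 12.7000 · √0.1772 ≈ 12.7000 · 0.4209 ≈ 5.3455
Standard error of the difference = 5.3455·√2 ≈ 7.5597
Smallest detectable difference = 1.96·7.5597 ≈ 14.8170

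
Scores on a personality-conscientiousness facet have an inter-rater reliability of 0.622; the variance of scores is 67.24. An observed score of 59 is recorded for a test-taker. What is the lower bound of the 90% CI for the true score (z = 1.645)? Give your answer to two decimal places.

50.71

SD = √67.24 ≈ 8.2000
SEM = 8.2000 * √(1 − 0.6220) = 8.2000 * √0.3780 ≈ 8.2000 * 0.6148 ≈ 5.0415
1.645 * SEM ≈ 8.2933
Lower limit = 59 − 8.2933 ≈ 50.7067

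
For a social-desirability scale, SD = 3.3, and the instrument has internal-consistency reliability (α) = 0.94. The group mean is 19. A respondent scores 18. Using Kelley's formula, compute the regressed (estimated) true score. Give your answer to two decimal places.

T̂ = r·X + (1 − r)·M = 0.940×18 + 0.060×19 = 16.920 + 1.140 ≈ 18.060

18.06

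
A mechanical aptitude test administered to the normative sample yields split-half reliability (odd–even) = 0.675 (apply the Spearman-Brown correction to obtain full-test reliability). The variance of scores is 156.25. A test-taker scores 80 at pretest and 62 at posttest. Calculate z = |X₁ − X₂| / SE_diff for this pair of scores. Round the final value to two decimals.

SD = √156.25 ≈ 12.5000
Full-length reliability (Spearman-Brown) = 2(0.675)/(1+0.675) ≈ 0.8060
SEM = 12.5000×√(1 − 0.8060) ≈ 5.5061
SE_diff = √2 × SEM ≈ 7.7868
z = 18 / 7.7868 ≈ 2.3116

2.31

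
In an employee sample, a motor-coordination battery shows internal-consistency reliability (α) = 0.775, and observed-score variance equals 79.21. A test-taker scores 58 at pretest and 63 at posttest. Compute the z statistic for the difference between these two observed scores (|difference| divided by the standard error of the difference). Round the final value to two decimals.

0.84

SD = √79.21 = 8.9000
SEM = 8.9000*√(1 − 0.7750) ≈ 4.2216
SE_diff = SEM * √2 ≈ 4.2216 * 1.4142 ≈ 5.9703
z = 5 / 5.9703 ≈ 0.8375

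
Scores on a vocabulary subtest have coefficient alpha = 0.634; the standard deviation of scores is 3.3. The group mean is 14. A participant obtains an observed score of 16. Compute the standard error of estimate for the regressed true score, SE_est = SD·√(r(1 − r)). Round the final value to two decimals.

SE_est = SD × √(r(1 − r)) = 3.3000 × √0.2320 ≈ 3.3000 × 0.4817 ≈ 1.5896

1.59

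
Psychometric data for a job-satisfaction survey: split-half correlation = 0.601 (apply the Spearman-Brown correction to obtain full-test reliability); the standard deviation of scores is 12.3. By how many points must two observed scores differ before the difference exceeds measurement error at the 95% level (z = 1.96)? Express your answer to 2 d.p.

Spearman-Brown: r = 2(0.601) / (1 + 0.601) = 1.202 / 1.601 ≈ 0.751
SEM = 12.300·√(1 − 0.751) ≈ 6.140
Standard error of the difference = 6.140·√2 ≈ 8.684
Smallest detectable difference = 1.96·8.684 ≈ 17.020

17.02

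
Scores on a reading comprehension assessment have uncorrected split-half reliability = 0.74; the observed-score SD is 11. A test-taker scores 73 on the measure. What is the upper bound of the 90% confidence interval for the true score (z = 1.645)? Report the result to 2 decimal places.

79.99

Full-length reliability (Spearman-Brown) = 2(0.74)/(1+0.74) ≃ 0.8506
SEM = 11.0000 × √(1 − 0.8506) = 11.0000 × √0.1494 ≃ 11.0000 × 0.3866 ≃ 4.2521
Half-width = 1.645×4.2521 ≃ 6.9947
Upper bound: 73 + 6.9947 = 79.9947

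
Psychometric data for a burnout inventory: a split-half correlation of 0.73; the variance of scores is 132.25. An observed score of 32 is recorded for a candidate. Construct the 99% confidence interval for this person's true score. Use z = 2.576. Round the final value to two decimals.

SD = √132.25 ≈ 11.500
Full-length reliability (Spearman-Brown) = 2(0.73)/(1+0.73) ≈ 0.844
SEM = 11.500*√(1 − 0.844) ≈ 4.543
2.576 * SEM ≈ 11.703
CI = 32 ± 11.703 → [20.297, 43.703]

[20.30, 43.70]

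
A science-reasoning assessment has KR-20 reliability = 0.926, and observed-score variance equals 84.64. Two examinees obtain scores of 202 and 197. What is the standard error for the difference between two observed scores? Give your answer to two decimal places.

SD = √84.64 ≈ 9.200
SEM = 9.200 · √(1 − 0.926) = 9.200 · √0.074 ≈ 9.200 · 0.272 ≈ 2.503
SE_diff = SEM · √2 ≈ 2.503 · 1.414 ≈ 3.539

3.54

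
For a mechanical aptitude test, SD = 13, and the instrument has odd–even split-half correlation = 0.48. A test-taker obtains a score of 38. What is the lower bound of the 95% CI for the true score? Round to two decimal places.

r_full = 2·0.48 / (1 + 0.48) ≃ 0.6486
SEM = 13.0000*√(1 − 0.6486) ≃ 7.7057
1.96 * SEM ≃ 15.1032
Lower limit = 38 − 15.1032 ≃ 22.8968

22.90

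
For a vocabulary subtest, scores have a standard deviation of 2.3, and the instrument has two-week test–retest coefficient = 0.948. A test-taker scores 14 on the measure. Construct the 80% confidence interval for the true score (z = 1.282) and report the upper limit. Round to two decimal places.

14.67

SEM = 2.300*√(1 − 0.948) ≈ 0.524
Margin = 1.282 * 0.524 ≈ 0.672
Upper bound: 14 + 0.672 = 14.672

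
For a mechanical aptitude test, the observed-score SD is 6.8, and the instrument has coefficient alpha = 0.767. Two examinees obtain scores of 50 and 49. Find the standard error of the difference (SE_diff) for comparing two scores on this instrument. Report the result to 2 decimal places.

SEM = 6.800 × √(1 − 0.767) = 6.800 × √0.233 ≃ 6.800 × 0.483 ≃ 3.282
SE_diff = √2 × SEM ≃ 4.642

4.64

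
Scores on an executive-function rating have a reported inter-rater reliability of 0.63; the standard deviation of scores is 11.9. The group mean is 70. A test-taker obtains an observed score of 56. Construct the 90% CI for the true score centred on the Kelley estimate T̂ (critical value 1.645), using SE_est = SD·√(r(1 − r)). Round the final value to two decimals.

[51.73, 70.63]

T̂ = r·X + (1 − r)·M = 0.630×56 + 0.370×70 = 35.280 + 25.900 ≈ 61.180
SE_est = SD × √(r(1 − r)) = 11.900 × √0.233 ≈ 11.900 × 0.483 ≈ 5.745
CI = 61.180 ± 1.645 × 5.745 → [51.729, 70.631]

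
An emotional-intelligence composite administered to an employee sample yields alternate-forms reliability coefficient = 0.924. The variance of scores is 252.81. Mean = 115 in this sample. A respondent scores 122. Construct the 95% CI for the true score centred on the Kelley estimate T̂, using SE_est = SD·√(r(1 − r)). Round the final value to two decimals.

SD = √252.81 = 15.900
Estimated true score = 0.924·122 + (1 − 0.924)·115 ≈ 121.468
SE_est = SD · √(r(1 − r)) = 15.900 · √0.070 ≈ 15.900 · 0.265 ≈ 4.213
CI = 121.468 ± 1.96 · 4.213 → [113.210, 129.726]

[113.21, 129.73]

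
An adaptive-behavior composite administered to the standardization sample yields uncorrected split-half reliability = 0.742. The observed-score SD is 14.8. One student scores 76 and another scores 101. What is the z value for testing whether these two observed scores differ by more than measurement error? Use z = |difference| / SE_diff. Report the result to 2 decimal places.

3.10

Spearman-Brown: r = 2(0.742) / (1 + 0.742) = 1.48400 / 1.74200 ≃ 0.85189
SEM = 14.80000 · √(1 − 0.85189) = 14.80000 · √0.14811 ≃ 14.80000 · 0.38484 ≃ 5.69571
Standard error of the difference = 5.69571·√2 ≃ 8.05494
z = 25 / 8.05494 ≃ 3.10368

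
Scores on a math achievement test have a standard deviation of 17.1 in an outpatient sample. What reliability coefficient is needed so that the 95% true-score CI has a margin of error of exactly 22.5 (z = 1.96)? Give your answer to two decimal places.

0.55

Required SEM = 22.5 / 1.96 ≈ 11.480
r = 1 − (11.480/17.1)² ≈ 1 − 0.451 ≈ 0.549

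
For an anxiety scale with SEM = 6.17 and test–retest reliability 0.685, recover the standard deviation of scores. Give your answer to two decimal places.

σ = SEM·(1 − r)^(−1/2) ≃ 6.17×1.7817 ≃ 10.9933

10.99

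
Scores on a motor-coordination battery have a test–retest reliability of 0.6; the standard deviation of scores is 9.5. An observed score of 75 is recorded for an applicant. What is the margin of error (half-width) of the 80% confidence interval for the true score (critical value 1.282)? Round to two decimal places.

7.70

SEM = 9.5000 · √(1 − 0.6000) = 9.5000 · √0.4000 ≃ 9.5000 · 0.6325 ≃ 6.0083
Half-width = 1.282·6.0083 ≃ 7.7027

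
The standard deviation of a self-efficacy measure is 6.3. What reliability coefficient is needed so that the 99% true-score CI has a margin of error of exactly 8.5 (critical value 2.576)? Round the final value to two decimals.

SEM needed = half-width / z = 8.5/2.576 ≃ 3.300
r = 1 − (SEM / SD)² = 1 − (3.300 / 6.3)² ≃ 1 − 0.274 ≃ 0.726

0.73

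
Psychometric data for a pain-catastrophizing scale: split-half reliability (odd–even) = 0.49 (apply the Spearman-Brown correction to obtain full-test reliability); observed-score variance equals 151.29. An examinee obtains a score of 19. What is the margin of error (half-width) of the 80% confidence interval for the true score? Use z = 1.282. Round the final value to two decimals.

9.23

SD = √151.29 ≈ 12.3000
Spearman-Brown: r = 2(0.49) / (1 + 0.49) = 0.9800 / 1.4900 ≈ 0.6577
SEM = 12.3000 × √(1 − 0.6577) = 12.3000 × √0.3423 ≈ 12.3000 × 0.5850 ≈ 7.1961
1.282 × SEM ≈ 9.2254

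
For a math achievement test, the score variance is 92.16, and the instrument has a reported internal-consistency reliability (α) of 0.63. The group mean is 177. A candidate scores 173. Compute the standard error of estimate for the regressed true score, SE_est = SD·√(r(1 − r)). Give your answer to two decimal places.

4.63

σ = 92.16^(1/2) = 9.6000
SE_est = SD · √(r(1 − r)) = 9.6000 · √0.2331 ≈ 9.6000 · 0.4828 ≈ 4.6349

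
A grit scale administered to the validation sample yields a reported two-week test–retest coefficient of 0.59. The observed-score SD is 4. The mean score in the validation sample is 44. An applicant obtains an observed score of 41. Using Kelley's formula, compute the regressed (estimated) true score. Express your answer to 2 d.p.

T̂ = r·X + (1 − r)·M = 0.5900*41 + 0.4100*44 = 24.1900 + 18.0400 ≈ 42.2300

42.23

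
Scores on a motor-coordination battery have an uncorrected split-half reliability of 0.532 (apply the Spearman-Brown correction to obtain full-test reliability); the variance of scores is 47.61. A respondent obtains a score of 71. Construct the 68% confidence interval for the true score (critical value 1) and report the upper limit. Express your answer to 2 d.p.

SD = √47.61 = 6.900
Full-length reliability (Spearman-Brown) = 2(0.532)/(1+0.532) ≃ 0.695
The standard error of measurement is 6.900*√(1 − 0.695) ≃ 6.900*0.553 ≃ 3.814.
Margin = 1 * 3.814 ≃ 3.814
Upper bound: 71 + 3.814 = 74.814

74.81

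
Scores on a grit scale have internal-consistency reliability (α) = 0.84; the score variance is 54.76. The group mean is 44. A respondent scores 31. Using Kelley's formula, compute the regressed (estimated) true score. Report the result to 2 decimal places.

33.08

T̂ = 0.840(31) + 0.160(44) ≃ 33.080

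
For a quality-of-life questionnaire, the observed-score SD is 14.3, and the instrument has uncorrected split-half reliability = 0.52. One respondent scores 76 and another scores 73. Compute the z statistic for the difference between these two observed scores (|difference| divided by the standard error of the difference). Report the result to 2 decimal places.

Spearman-Brown: r = 2(0.52) / (1 + 0.52) = 1.0400 / 1.5200 ≈ 0.6842
The standard error of measurement is 14.3000·√(1 − 0.6842) ≈ 14.3000·0.5620 ≈ 8.0359.
SE_diff = √2 · SEM ≈ 11.3645
z = |76 − 73| / 11.3645 = 3 / 11.3645 ≈ 0.2640

0.26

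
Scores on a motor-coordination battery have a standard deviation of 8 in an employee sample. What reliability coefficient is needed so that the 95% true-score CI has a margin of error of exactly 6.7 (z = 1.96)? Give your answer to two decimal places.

Required SEM = 6.7 / 1.96 ≈ 3.4184
r = 1 − (3.4184/8)² ≈ 1 − 0.1826 ≈ 0.8174

0.82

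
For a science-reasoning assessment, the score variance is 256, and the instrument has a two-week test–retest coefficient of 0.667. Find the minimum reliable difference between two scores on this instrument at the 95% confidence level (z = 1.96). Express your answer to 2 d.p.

σ = 256^(1/2) = 16.000
SEM = 16.000*√(1 − 0.667) ≃ 9.233
Standard error of the difference = 9.233·√2 ≃ 13.057
Minimum reliable difference = 1.96 * SE_diff ≃ 1.96 * 13.057 ≃ 25.593

25.59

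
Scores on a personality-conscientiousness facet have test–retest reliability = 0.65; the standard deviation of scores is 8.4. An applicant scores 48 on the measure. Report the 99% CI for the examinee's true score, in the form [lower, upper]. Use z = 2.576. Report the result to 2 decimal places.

[35.20, 60.80]

SEM = 8.400 * √(1 − 0.650) = 8.400 * √0.350 ≃ 8.400 * 0.592 ≃ 4.970
Margin = 2.576 * 4.970 ≃ 12.801
99% CI: 48 ± 12.801 = [35.199, 60.801]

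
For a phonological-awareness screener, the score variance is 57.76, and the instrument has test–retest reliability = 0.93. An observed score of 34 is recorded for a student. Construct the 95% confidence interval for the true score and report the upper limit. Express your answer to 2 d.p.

37.94

SD = √57.76 = 7.6000
SEM = 7.6000 * √(1 − 0.9300) = 7.6000 * √0.0700 ≃ 7.6000 * 0.2646 ≃ 2.0108
Half-width = 1.96*2.0108 ≃ 3.9411
Upper limit = 34 + 3.9411 ≃ 37.9411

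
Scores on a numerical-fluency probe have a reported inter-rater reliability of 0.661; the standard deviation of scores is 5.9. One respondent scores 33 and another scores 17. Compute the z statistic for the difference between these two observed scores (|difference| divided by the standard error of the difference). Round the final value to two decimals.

SEM = 5.900*√(1 − 0.661) ≈ 3.435
SE_diff = √2 * SEM ≈ 4.858
z = |33 − 17| / 4.858 = 16 / 4.858 ≈ 3.293

3.29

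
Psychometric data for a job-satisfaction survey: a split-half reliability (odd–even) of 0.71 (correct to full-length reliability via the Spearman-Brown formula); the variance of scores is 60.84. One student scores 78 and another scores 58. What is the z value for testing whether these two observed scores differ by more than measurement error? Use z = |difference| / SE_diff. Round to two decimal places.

σ = 60.84^(1/2) = 7.8000
r_full = 2·0.71 / (1 + 0.71) ≃ 0.8304
The standard error of measurement is 7.8000*√(1 − 0.8304) ≃ 7.8000*0.4118 ≃ 3.2121.
Standard error of the difference = 3.2121·√2 ≃ 4.5427
z = 20 / 4.5427 ≃ 4.4027

4.40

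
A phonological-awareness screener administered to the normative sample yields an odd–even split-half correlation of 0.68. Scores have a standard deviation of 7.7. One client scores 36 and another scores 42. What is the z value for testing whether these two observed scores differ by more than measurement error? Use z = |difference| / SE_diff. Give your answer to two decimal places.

1.26

r_full = 2·0.68 / (1 + 0.68) ≃ 0.810
SEM = 7.700*√(1 − 0.810) ≃ 3.361
SE_diff = SEM * √2 ≃ 3.361 * 1.414 ≃ 4.753
z = |36 − 42| / 4.753 = 6 / 4.753 ≃ 1.262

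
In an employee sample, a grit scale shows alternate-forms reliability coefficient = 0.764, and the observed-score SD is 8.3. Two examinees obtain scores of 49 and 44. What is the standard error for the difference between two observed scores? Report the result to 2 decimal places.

5.70

The standard error of measurement is 8.300×√(1 − 0.764) ≈ 8.300×0.486 ≈ 4.032.
SE_diff = SEM × √2 ≈ 4.032 × 1.414 ≈ 5.702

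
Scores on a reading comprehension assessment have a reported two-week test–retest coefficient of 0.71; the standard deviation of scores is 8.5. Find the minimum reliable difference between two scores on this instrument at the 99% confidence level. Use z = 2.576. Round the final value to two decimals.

16.68

SEM = 8.5000×√(1 − 0.7100) ≈ 4.5774
SE_diff = SEM × √2 ≈ 4.5774 × 1.4142 ≈ 6.4734
Smallest detectable difference = 2.576×6.4734 ≈ 16.6755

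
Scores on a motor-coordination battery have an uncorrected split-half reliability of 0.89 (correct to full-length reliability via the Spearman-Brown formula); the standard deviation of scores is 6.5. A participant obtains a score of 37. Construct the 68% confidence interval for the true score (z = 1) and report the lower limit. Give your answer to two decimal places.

Full-length reliability (Spearman-Brown) = 2(0.89)/(1+0.89) ≈ 0.942
SEM = 6.500 · √(1 − 0.942) = 6.500 · √0.058 ≈ 6.500 · 0.241 ≈ 1.568
Margin = 1 · 1.568 ≈ 1.568
Lower bound: 37 − 1.568 = 35.432

35.43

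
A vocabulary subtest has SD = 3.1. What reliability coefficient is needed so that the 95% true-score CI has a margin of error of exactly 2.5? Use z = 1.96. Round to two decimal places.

SEM needed = half-width / z = 2.5/1.96 ≈ 1.276
r = 1 − (SEM / SD)² = 1 − (1.276 / 3.1)² ≈ 1 − 0.169 ≈ 0.831

0.83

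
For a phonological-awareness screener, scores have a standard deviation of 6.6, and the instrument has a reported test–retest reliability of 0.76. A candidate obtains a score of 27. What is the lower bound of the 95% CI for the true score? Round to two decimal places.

SEM = 6.6000 * √(1 − 0.7600) = 6.6000 * √0.2400 ≈ 6.6000 * 0.4899 ≈ 3.2333
1.96 * SEM ≈ 6.3373
Lower bound: 27 − 6.3373 = 20.6627

20.66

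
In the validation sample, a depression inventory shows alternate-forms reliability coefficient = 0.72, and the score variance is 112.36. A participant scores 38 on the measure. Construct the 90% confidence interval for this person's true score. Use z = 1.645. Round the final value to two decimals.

SD = √112.36 ≈ 10.60000
SEM = 10.60000 * √(1 − 0.72000) = 10.60000 * √0.28000 ≈ 10.60000 * 0.52915 ≈ 5.60899
Half-width = 1.645*5.60899 ≈ 9.22679
CI = 38 ± 9.22679 → [28.77321, 47.22679]

[28.77, 47.23]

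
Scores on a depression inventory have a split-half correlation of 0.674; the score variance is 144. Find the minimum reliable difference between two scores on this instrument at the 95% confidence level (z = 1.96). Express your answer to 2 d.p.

SD = √144 ≈ 12.0000
Full-length reliability (Spearman-Brown) = 2(0.674)/(1+0.674) ≈ 0.8053
SEM = 12.0000·√(1 − 0.8053) ≈ 5.2956
SE_diff = SEM · √2 ≈ 5.2956 · 1.4142 ≈ 7.4891
Minimum reliable difference = 1.96 · SE_diff ≈ 1.96 · 7.4891 ≈ 14.6786

14.68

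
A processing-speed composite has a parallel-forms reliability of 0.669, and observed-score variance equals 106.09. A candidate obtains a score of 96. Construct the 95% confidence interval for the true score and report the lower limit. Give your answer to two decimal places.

σ = 106.09^(1/2) = 10.300
SEM = 10.300*√(1 − 0.669) ≃ 5.926
Half-width = 1.96*5.926 ≃ 11.615
Lower bound: 96 − 11.615 = 84.385

84.39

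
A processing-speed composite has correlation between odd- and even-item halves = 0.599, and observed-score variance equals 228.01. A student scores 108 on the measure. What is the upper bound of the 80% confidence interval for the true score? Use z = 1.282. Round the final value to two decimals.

117.69

σ = 228.01^(1/2) = 15.1000
r_full = 2·0.599 / (1 + 0.599) ≈ 0.7492
The standard error of measurement is 15.1000·√(1 − 0.7492) ≈ 15.1000·0.5008 ≈ 7.5618.
1.282 · SEM ≈ 9.6942
Upper bound: 108 + 9.6942 = 117.6942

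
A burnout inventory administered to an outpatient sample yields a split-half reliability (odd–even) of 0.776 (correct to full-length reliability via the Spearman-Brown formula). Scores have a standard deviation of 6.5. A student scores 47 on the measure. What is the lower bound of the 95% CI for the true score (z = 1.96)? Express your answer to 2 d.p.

r_full = 2·0.776 / (1 + 0.776) ≈ 0.8739
SEM = 6.5000 * √(1 − 0.8739) = 6.5000 * √0.1261 ≈ 6.5000 * 0.3551 ≈ 2.3084
1.96 * SEM ≈ 4.5245
Lower bound: 47 − 4.5245 = 42.4755

42.48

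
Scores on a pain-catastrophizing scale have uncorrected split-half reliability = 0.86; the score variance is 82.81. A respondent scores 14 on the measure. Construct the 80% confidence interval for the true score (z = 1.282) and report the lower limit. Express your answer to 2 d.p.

SD = √82.81 ≈ 9.100
r_full = 2·0.86 / (1 + 0.86) ≈ 0.925
SEM = 9.100*√(1 − 0.925) ≈ 2.497
Half-width = 1.282*2.497 ≈ 3.201
Lower limit = 14 − 3.201 ≈ 10.799

10.80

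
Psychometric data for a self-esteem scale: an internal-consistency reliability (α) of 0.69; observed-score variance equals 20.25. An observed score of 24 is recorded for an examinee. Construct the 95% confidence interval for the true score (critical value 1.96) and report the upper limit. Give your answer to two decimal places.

SD = √20.25 ≈ 4.500
SEM = 4.500 * √(1 − 0.690) = 4.500 * √0.310 ≈ 4.500 * 0.557 ≈ 2.505
Half-width = 1.96*2.505 ≈ 4.911
Upper limit = 24 + 4.911 ≈ 28.911

28.91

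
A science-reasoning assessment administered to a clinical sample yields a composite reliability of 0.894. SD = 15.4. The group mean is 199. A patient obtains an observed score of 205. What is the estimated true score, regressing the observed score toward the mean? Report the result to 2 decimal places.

204.36

Estimated true score = 0.894·205 + (1 − 0.894)·199 ≈ 204.364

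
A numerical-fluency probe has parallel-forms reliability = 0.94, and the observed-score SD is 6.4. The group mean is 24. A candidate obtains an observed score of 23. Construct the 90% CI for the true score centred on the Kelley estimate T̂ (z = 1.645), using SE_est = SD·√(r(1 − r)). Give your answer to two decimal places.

[20.56, 25.56]

Estimated true score = 0.940×23 + (1 − 0.940)×24 ≃ 23.060
SE_est = SD × √(r(1 − r)) = 6.400 × √0.056 ≃ 6.400 × 0.237 ≃ 1.520
90% CI: 23.060 ± 2.500 ≃ (20.560, 25.560)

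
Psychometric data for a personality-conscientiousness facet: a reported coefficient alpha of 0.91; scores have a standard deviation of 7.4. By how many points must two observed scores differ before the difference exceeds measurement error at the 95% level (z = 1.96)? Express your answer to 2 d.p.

SEM = 7.400 · √(1 − 0.910) = 7.400 · √0.090 ≈ 7.400 · 0.300 ≈ 2.220
Standard error of the difference = 2.220·√2 ≈ 3.140
Minimum reliable difference = 1.96 · SE_diff ≈ 1.96 · 3.140 ≈ 6.154

6.15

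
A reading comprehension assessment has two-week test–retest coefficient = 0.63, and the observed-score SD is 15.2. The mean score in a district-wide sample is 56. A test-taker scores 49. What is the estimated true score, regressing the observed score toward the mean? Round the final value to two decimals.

Estimated true score = 0.630·49 + (1 − 0.630)·56 ≃ 51.590

51.59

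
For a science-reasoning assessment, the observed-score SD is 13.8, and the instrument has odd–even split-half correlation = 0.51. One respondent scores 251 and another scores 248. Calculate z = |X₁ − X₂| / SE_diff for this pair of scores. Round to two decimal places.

0.27

Full-length reliability (Spearman-Brown) = 2(0.51)/(1+0.51) ≃ 0.675
The standard error of measurement is 13.800*√(1 − 0.675) ≃ 13.800*0.570 ≃ 7.861.
SE_diff = √2 * SEM ≃ 11.117
z = 3 / 11.117 ≃ 0.270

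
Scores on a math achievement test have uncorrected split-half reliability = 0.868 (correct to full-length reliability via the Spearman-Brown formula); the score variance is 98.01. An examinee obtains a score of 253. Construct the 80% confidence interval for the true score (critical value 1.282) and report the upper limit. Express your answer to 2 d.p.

256.37

σ = 98.01^(1/2) = 9.9000
Spearman-Brown: r = 2(0.868) / (1 + 0.868) = 1.7360 / 1.8680 ≈ 0.9293
SEM = 9.9000*√(1 − 0.9293) ≈ 2.6317
Half-width = 1.282*2.6317 ≈ 3.3738
Upper bound: 253 + 3.3738 = 256.3738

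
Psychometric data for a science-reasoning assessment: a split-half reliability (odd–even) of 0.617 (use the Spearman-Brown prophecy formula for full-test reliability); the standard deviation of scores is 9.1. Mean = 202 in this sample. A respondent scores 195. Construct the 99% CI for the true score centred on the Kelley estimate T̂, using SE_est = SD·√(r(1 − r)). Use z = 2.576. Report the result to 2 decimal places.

Spearman-Brown: r = 2(0.617) / (1 + 0.617) = 1.234 / 1.617 ≈ 0.763
T̂ = 0.763(195) + 0.237(202) ≈ 196.658
SE_est = SD × √(r(1 − r)) = 9.100 × √0.181 ≈ 9.100 × 0.425 ≈ 3.869
CI = 196.658 ± 2.576 × 3.869 → [186.692, 206.624]

[186.69, 206.62]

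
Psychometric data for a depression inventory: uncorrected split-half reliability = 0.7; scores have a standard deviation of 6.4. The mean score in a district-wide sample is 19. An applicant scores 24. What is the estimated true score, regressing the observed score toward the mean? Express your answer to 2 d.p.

Full-length reliability (Spearman-Brown) = 2(0.7)/(1+0.7) ≈ 0.824
T̂ = 0.824(24) + 0.176(19) ≈ 23.118

23.12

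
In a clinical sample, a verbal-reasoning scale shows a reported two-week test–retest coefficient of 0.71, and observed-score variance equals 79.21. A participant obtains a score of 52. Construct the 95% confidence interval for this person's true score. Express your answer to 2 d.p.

SD = √79.21 = 8.90000
The standard error of measurement is 8.90000·√(1 − 0.71000) ≈ 8.90000·0.53852 ≈ 4.79280.
Half-width = 1.96·4.79280 ≈ 9.39388
95% CI: 52 ± 9.39388 = [42.60612, 61.39388]

[42.61, 61.39]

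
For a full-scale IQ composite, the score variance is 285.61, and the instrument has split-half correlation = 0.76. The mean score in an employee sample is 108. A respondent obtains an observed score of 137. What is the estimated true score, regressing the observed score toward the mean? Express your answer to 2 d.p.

133.05

Full-length reliability (Spearman-Brown) = 2(0.76)/(1+0.76) ≈ 0.86364
Estimated true score = 0.86364·137 + (1 − 0.86364)·108 ≈ 133.04545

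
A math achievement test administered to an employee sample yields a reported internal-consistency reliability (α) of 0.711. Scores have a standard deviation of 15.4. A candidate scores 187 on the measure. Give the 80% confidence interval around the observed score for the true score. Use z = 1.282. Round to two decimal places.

The standard error of measurement is 15.400*√(1 − 0.711) ≈ 15.400*0.538 ≈ 8.279.
1.282 * SEM ≈ 10.613
CI = 187 ± 10.613 → [176.387, 197.613]

[176.39, 197.61]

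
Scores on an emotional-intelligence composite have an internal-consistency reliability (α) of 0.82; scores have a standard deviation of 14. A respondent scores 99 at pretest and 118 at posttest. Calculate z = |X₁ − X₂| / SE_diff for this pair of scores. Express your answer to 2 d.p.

SEM = 14.00000×√(1 − 0.82000) ≃ 5.93970
SE_diff = SEM × √2 ≃ 5.93970 × 1.41421 ≃ 8.40000
z = 19 / 8.40000 ≃ 2.26190

2.26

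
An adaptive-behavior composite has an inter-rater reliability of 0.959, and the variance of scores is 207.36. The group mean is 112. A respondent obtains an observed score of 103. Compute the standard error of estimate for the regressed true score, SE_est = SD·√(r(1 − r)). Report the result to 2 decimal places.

SD = √207.36 = 14.4000
SE_est = 14.4000·√[r(1 − r)] ≈ 2.8554

2.86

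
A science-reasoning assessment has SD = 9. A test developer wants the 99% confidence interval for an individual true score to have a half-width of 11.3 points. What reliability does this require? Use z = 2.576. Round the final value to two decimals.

Required SEM = 11.3 / 2.576 ≈ 4.387
r = 1 − (4.387/9)² ≈ 1 − 0.238 ≈ 0.762

0.76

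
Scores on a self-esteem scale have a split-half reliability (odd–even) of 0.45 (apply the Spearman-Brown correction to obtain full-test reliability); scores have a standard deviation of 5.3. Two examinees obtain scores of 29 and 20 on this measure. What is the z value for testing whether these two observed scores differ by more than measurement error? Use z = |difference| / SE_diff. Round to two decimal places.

1.95

Spearman-Brown: r = 2(0.45) / (1 + 0.45) = 0.9000 / 1.4500 ≈ 0.6207
SEM = 5.3000*√(1 − 0.6207) ≈ 3.2642
SE_diff = √2 * SEM ≈ 4.6162
z = |29 − 20| / 4.6162 = 9 / 4.6162 ≈ 1.9496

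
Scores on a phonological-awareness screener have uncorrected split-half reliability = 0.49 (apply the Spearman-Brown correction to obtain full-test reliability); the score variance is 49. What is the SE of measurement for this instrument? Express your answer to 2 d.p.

SD = √49 = 7.000
r_full = 2·0.49 / (1 + 0.49) ≈ 0.658
The standard error of measurement is 7.000·√(1 − 0.658) ≈ 7.000·0.585 ≈ 4.095.

4.10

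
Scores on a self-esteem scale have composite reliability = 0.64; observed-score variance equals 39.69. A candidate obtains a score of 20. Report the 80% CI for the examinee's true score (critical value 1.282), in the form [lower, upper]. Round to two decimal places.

SD = √39.69 = 6.3000
SEM = 6.3000×√(1 − 0.6400) ≃ 3.7800
1.282 × SEM ≃ 4.8460
CI = 20 ± 4.8460 → [15.1540, 24.8460]

[15.15, 24.85]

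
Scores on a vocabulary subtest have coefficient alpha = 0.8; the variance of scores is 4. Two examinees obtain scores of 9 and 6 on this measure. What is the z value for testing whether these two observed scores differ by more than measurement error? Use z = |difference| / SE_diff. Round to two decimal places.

SD = √4 ≈ 2.0000
The standard error of measurement is 2.0000·√(1 − 0.8000) ≈ 2.0000·0.4472 ≈ 0.8944.
SE_diff = SEM · √2 ≈ 0.8944 · 1.4142 ≈ 1.2649
z = |9 − 6| / 1.2649 = 3 / 1.2649 ≈ 2.3717

2.37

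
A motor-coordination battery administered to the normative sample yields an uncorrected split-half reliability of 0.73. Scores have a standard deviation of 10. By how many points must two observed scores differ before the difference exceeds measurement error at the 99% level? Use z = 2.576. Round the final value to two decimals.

14.39

r_full = 2·0.73 / (1 + 0.73) ≃ 0.844
SEM = 10.000 × √(1 − 0.844) = 10.000 × √0.156 ≃ 10.000 × 0.395 ≃ 3.951
Standard error of the difference = 3.951·√2 ≃ 5.587
Smallest detectable difference = 2.576×5.587 ≃ 14.392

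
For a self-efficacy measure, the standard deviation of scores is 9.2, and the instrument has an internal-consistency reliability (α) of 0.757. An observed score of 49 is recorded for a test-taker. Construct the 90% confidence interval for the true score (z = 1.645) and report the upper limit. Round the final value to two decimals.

56.46

SEM = 9.200 × √(1 − 0.757) = 9.200 × √0.243 ≃ 9.200 × 0.493 ≃ 4.535
1.645 × SEM ≃ 7.460
Upper bound: 49 + 7.460 = 56.460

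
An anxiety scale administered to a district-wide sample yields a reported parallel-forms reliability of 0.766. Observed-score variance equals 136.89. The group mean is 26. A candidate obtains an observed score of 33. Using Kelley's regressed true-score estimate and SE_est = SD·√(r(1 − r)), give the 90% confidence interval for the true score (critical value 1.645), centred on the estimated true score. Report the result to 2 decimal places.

SD = √136.89 = 11.700
Estimated true score = 0.766×33 + (1 − 0.766)×26 ≈ 31.362
SE_est = 11.700×√(0.766×0.234) ≈ 4.953
CI = 31.362 ± 1.645 × 4.953 → [23.214, 39.510]

[23.21, 39.51]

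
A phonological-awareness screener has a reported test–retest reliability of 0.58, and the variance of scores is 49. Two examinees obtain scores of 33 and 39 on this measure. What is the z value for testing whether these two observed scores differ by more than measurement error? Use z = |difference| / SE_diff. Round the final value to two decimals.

SD = √49 = 7.00000
SEM = 7.00000 · √(1 − 0.58000) = 7.00000 · √0.42000 ≈ 7.00000 · 0.64807 ≈ 4.53652
SE_diff = SEM · √2 ≈ 4.53652 · 1.41421 ≈ 6.41561
z = 6 / 6.41561 ≈ 0.93522

0.94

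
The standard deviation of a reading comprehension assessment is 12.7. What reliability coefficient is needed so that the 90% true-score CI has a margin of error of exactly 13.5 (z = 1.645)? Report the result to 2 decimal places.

Required SEM = 13.5 / 1.645 ≈ 8.20669
Required reliability = 1 − (SEM/SD)² = 1 − 0.41757 ≈ 0.58243

0.58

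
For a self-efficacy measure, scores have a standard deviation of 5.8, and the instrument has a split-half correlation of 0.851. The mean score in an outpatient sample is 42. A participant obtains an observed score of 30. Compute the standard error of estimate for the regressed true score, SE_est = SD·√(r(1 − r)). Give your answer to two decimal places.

1.58

Full-length reliability (Spearman-Brown) = 2(0.851)/(1+0.851) ≈ 0.9195
SE_est = 5.8000*√(0.9195*0.0805) ≈ 1.5780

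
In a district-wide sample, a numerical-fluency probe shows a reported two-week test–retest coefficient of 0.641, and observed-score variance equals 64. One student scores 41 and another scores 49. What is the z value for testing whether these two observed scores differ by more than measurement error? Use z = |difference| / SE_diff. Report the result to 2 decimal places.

σ = 64^(1/2) = 8.0000
SEM = 8.0000 * √(1 − 0.6410) = 8.0000 * √0.3590 ≈ 8.0000 * 0.5992 ≈ 4.7933
Standard error of the difference = 4.7933·√2 ≈ 6.7788
z = |41 − 49| / 6.7788 = 8 / 6.7788 ≈ 1.1802

1.18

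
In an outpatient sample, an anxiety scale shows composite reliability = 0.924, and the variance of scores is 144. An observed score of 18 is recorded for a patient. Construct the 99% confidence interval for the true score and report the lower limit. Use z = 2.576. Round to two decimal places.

9.48

SD = √144 = 12.0000
SEM = 12.0000*√(1 − 0.9240) ≈ 3.3082
Half-width = 2.576*3.3082 ≈ 8.5219
Lower bound: 18 − 8.5219 = 9.4781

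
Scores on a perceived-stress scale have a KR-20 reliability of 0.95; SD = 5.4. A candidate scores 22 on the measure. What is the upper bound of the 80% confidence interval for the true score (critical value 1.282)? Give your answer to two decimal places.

23.55

SEM = 5.40000 * √(1 − 0.95000) = 5.40000 * √0.05000 ≃ 5.40000 * 0.22361 ≃ 1.20748
1.282 * SEM ≃ 1.54799
Upper limit = 22 + 1.54799 ≃ 23.54799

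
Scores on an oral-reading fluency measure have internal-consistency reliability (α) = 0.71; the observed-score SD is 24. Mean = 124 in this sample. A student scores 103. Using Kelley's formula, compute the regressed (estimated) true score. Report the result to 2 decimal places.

109.09

T̂ = 0.710(103) + 0.290(124) ≈ 109.090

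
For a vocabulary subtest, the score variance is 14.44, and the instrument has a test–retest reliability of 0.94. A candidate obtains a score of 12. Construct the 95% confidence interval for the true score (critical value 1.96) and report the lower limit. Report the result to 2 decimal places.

σ = 14.44^(1/2) = 3.8000
SEM = 3.8000 · √(1 − 0.9400) = 3.8000 · √0.0600 ≈ 3.8000 · 0.2449 ≈ 0.9308
Margin = 1.96 · 0.9308 ≈ 1.8244
Lower bound: 12 − 1.8244 = 10.1756

10.18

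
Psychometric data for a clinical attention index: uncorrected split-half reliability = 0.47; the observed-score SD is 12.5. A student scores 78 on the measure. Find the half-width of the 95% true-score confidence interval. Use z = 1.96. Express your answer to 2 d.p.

14.71

Full-length reliability (Spearman-Brown) = 2(0.47)/(1+0.47) ≈ 0.63946
SEM = 12.50000 · √(1 − 0.63946) = 12.50000 · √0.36054 ≈ 12.50000 · 0.60045 ≈ 7.50567
Margin = 1.96 · 7.50567 ≈ 14.71111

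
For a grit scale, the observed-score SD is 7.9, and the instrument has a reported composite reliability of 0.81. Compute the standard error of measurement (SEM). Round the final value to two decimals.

The standard error of measurement is 7.9000*√(1 − 0.8100) ≃ 7.9000*0.4359 ≃ 3.4435.

3.44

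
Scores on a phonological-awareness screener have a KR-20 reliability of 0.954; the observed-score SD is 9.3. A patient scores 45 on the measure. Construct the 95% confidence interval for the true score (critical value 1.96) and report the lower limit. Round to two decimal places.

41.09

SEM = 9.300 · √(1 − 0.954) = 9.300 · √0.046 ≈ 9.300 · 0.214 ≈ 1.995
Margin = 1.96 · 1.995 ≈ 3.909
Lower bound: 45 − 3.909 = 41.091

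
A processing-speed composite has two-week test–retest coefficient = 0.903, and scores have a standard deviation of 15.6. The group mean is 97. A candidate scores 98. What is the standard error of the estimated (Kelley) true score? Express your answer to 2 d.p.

SE_est = SD × √(r(1 − r)) = 15.60000 × √0.08759 ≈ 15.60000 × 0.29596 ≈ 4.61694

4.62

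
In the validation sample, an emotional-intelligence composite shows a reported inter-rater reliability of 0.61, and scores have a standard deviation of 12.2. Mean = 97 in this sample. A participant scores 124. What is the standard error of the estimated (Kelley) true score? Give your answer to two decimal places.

SE_est = SD * √(r(1 − r)) = 12.200 * √0.238 ≈ 12.200 * 0.488 ≈ 5.951

5.95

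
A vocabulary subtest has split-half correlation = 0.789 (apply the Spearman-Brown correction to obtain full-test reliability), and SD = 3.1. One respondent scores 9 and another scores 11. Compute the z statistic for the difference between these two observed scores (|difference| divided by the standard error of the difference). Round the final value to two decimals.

1.33

Spearman-Brown: r = 2(0.789) / (1 + 0.789) = 1.57800 / 1.78900 ≈ 0.88206
The standard error of measurement is 3.10000·√(1 − 0.88206) ≈ 3.10000·0.34343 ≈ 1.06463.
Standard error of the difference = 1.06463·√2 ≈ 1.50561
z = 2 / 1.50561 ≈ 1.32836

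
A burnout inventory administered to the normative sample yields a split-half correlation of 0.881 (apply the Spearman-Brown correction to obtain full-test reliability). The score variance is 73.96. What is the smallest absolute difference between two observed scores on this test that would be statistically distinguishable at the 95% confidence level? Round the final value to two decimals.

6.00

SD = √73.96 = 8.6000
Full-length reliability (Spearman-Brown) = 2(0.881)/(1+0.881) ≈ 0.9367
SEM = 8.6000×√(1 − 0.9367) ≈ 2.1631
Standard error of the difference = 2.1631·√2 ≈ 3.0591
Smallest detectable difference = 1.96×3.0591 ≈ 5.9958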